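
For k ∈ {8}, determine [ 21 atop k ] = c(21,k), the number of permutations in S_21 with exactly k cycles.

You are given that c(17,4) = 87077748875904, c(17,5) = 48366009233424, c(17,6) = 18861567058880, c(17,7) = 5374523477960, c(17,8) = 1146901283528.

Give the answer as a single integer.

[18] T[18,5]:17*48366009233424+87077748875904=909299905844112 · T[18,6]:17*18861567058880+48366009233424=369012649234384 · T[18,7]:17*5374523477960+18861567058880=110228466184200 · T[18,8]:17*1146901283528+5374523477960=24871845297936
[19] T[19,6]:18*369012649234384+909299905844112=7551527592063024 · T[19,7]:18*110228466184200+369012649234384=2353125040549984 · T[19,8]:18*24871845297936+110228466184200=557921681547048
[20] T[20,7]:19*2353125040549984+7551527592063024=52260903362512720 · T[20,8]:19*557921681547048+2353125040549984=12953636989943896
[21] T[21,8]:20*12953636989943896+52260903362512720=311333643161390640
Read c(21,8) = 311333643161390640.

311333643161390640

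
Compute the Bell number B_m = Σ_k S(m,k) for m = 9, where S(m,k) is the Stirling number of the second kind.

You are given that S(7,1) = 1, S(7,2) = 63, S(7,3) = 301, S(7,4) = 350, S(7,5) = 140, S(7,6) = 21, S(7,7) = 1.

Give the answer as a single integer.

21147

r8: T_8,1=1×1+0=1; T_8,2=2×63+1=127; T_8,3=3×301+63=966; T_8,4=4×350+301=1701; T_8,5=5×140+350=1050; T_8,6=6×21+140=266; T_8,7=7×1+21=28; T_8,8=8×0+1=1
r9: T_9,1=1×1+0=1; T_9,2=2×127+1=255; T_9,3=3×966+127=3025; T_9,4=4×1701+966=7770; T_9,5=5×1050+1701=6951; T_9,6=6×266+1050=2646; T_9,7=7×28+266=462; T_9,8=8×1+28=36; T_9,9=9×0+1=1
B_9 = ΣS(9,k) = 1+255+3025+7770+6951+2646+462+36+1 = 21147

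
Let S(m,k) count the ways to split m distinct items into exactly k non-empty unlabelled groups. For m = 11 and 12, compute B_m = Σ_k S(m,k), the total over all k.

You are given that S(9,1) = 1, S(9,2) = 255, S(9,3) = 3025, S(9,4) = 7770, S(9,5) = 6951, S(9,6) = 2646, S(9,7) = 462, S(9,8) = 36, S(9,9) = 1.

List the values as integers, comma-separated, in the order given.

@10  (10,1):1·1+0→1, (10,2):255·2+1→511, (10,3):3025·3+255→9330, (10,4):7770·4+3025→34105, (10,5):6951·5+7770→42525, (10,6):2646·6+6951→22827, (10,7):462·7+2646→5880, (10,8):36·8+462→750, (10,9):1·9+36→45, (10,10):0·10+1→1
@11  (11,1):1·1+0→1, (11,2):511·2+1→1023, (11,3):9330·3+511→28501, (11,4):34105·4+9330→145750, (11,5):42525·5+34105→246730, (11,6):22827·6+42525→179487, (11,7):5880·7+22827→63987, (11,8):750·8+5880→11880, (11,9):45·9+750→1155, (11,10):1·10+45→55, (11,11):0·11+1→1
@12  (12,1):1·1+0→1, (12,2):1023·2+1→2047, (12,3):28501·3+1023→86526, (12,4):145750·4+28501→611501, (12,5):246730·5+145750→1379400, (12,6):179487·6+246730→1323652, (12,7):63987·7+179487→627396, (12,8):11880·8+63987→159027, (12,9):1155·9+11880→22275, (12,10):55·10+1155→1705, (12,11):1·11+55→66, (12,12):0·12+1→1
B_11 = ΣS(11,k) = 1+1023+28501+145750+246730+179487+63987+11880+1155+55+1 = 678570
B_12 = ΣS(12,k) = 1+2047+86526+611501+1379400+1323652+627396+159027+22275+1705+66+1 = 4213597

678570, 4213597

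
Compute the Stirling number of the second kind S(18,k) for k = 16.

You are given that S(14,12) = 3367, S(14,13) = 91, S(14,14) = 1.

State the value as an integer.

9996

i=15: T(15,13)=3367+13·91=4550 | T(15,14)=91+14·1=105 | T(15,15)=1+15·0=1
i=16: T(16,14)=4550+14·105=6020 | T(16,15)=105+15·1=120 | T(16,16)=1+16·0=1
i=17: T(17,15)=6020+15·120=7820 | T(17,16)=120+16·1=136
i=18: T(18,16)=7820+16·136=9996
Read S(18,16) = 9996.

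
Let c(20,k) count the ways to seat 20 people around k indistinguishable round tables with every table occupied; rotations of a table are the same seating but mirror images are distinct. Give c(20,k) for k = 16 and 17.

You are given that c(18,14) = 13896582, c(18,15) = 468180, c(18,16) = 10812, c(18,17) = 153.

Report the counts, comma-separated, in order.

34916946, 920550

i=19: T(19,15)=13896582+18·468180=22323822 | T(19,16)=468180+18·10812=662796 | T(19,17)=10812+18·153=13566
i=20: T(20,16)=22323822+19·662796=34916946 | T(20,17)=662796+19·13566=920550
Read c(20,16) = 34916946, c(20,17) = 920550.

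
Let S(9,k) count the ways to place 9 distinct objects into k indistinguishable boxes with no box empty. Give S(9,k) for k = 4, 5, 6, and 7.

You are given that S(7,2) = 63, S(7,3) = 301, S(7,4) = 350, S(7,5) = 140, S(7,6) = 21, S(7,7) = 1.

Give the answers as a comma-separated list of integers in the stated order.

@8  (8,3):301·3+63→966, (8,4):350·4+301→1701, (8,5):140·5+350→1050, (8,6):21·6+140→266, (8,7):1·7+21→28
@9  (9,4):1701·4+966→7770, (9,5):1050·5+1701→6951, (9,6):266·6+1050→2646, (9,7):28·7+266→462
Read S(9,4) = 7770, S(9,5) = 6951, S(9,6) = 2646, S(9,7) = 462.

7770, 6951, 2646, 462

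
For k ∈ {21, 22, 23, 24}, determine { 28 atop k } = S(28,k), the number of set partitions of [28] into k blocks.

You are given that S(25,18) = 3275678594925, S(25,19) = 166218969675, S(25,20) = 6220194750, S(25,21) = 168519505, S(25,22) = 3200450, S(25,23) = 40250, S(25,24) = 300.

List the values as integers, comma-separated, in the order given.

[26] T[26,19]:19*166218969675+3275678594925=6433839018750 · T[26,20]:20*6220194750+166218969675=290622864675 · T[26,21]:21*168519505+6220194750=9759104355 · T[26,22]:22*3200450+168519505=238929405 · T[26,23]:23*40250+3200450=4126200 · T[26,24]:24*300+40250=47450
[27] T[27,20]:20*290622864675+6433839018750=12246296312250 · T[27,21]:21*9759104355+290622864675=495564056130 · T[27,22]:22*238929405+9759104355=15015551265 · T[27,23]:23*4126200+238929405=333832005 · T[27,24]:24*47450+4126200=5265000
[28] T[28,21]:21*495564056130+12246296312250=22653141490980 · T[28,22]:22*15015551265+495564056130=825906183960 · T[28,23]:23*333832005+15015551265=22693687380 · T[28,24]:24*5265000+333832005=460192005
Read S(28,21) = 22653141490980, S(28,22) = 825906183960, S(28,23) = 22693687380, S(28,24) = 460192005.

22653141490980, 825906183960, 22693687380, 460192005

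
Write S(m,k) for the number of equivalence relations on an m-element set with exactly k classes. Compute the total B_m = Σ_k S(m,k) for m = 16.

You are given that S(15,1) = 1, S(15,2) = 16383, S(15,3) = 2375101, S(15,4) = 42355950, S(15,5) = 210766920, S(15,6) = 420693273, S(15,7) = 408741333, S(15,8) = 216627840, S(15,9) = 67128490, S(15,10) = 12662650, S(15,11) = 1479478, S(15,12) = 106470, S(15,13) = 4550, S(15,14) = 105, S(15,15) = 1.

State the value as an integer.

i=16: T(16,1)=0+1·1=1 | T(16,2)=1+2·16383=32767 | T(16,3)=16383+3·2375101=7141686 | T(16,4)=2375101+4·42355950=171798901 | T(16,5)=42355950+5·210766920=1096190550 | T(16,6)=210766920+6·420693273=2734926558 | T(16,7)=420693273+7·408741333=3281882604 | T(16,8)=408741333+8·216627840=2141764053 | T(16,9)=216627840+9·67128490=820784250 | T(16,10)=67128490+10·12662650=193754990 | T(16,11)=12662650+11·1479478=28936908 | T(16,12)=1479478+12·106470=2757118 | T(16,13)=106470+13·4550=165620 | T(16,14)=4550+14·105=6020 | T(16,15)=105+15·1=120 | T(16,16)=1+16·0=1
B_16 = ΣS(16,k) = 1+32767+7141686+171798901+1096190550+2734926558+3281882604+2141764053+820784250+193754990+28936908+2757118+165620+6020+120+1 = 10480142147

10480142147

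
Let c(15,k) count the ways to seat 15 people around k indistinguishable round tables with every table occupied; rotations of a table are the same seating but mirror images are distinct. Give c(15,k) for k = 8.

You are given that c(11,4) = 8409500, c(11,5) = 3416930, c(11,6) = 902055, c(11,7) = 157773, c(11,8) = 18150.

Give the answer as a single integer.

[12] T[12,5]:11*3416930+8409500=45995730 · T[12,6]:11*902055+3416930=13339535 · T[12,7]:11*157773+902055=2637558 · T[12,8]:11*18150+157773=357423
[13] T[13,6]:12*13339535+45995730=206070150 · T[13,7]:12*2637558+13339535=44990231 · T[13,8]:12*357423+2637558=6926634
[14] T[14,7]:13*44990231+206070150=790943153 · T[14,8]:13*6926634+44990231=135036473
[15] T[15,8]:14*135036473+790943153=2681453775
Read c(15,8) = 2681453775.

2681453775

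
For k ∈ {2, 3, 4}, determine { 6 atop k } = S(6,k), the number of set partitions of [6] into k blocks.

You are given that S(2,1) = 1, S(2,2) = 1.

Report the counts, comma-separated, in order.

r3: T_3,1=1×1+0=1; T_3,2=2×1+1=3; T_3,3=3×0+1=1
r4: T_4,1=1×1+0=1; T_4,2=2×3+1=7; T_4,3=3×1+3=6; T_4,4=4×0+1=1
r5: T_5,1=1×1+0=1; T_5,2=2×7+1=15; T_5,3=3×6+7=25; T_5,4=4×1+6=10
r6: T_6,2=2×15+1=31; T_6,3=3×25+15=90; T_6,4=4×10+25=65
Read S(6,2) = 31, S(6,3) = 90, S(6,4) = 65.

31, 90, 65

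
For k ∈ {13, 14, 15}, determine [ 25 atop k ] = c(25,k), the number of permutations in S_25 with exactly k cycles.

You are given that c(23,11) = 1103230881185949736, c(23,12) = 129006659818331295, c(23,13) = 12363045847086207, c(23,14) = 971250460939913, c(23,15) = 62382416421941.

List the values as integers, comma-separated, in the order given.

13990945200239106865, 1246200069070215000, 92446911376173550

[24] T[24,12]:23*129006659818331295+1103230881185949736=4070384057007569521 · T[24,13]:23*12363045847086207+129006659818331295=413356714301314056 · T[24,14]:23*971250460939913+12363045847086207=34701806448704206 · T[24,15]:23*62382416421941+971250460939913=2406046038644556
[25] T[25,13]:24*413356714301314056+4070384057007569521=13990945200239106865 · T[25,14]:24*34701806448704206+413356714301314056=1246200069070215000 · T[25,15]:24*2406046038644556+34701806448704206=92446911376173550
Read c(25,13) = 13990945200239106865, c(25,14) = 1246200069070215000, c(25,15) = 92446911376173550.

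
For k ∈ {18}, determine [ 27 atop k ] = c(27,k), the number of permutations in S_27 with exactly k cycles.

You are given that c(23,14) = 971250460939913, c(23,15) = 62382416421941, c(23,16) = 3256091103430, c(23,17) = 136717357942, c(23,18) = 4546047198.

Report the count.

28460103232088385

r24: T_24,15=23×62382416421941+971250460939913=2406046038644556; T_24,16=23×3256091103430+62382416421941=137272511800831; T_24,17=23×136717357942+3256091103430=6400590336096; T_24,18=23×4546047198+136717357942=241276443496
r25: T_25,16=24×137272511800831+2406046038644556=5700586321864500; T_25,17=24×6400590336096+137272511800831=290886679867135; T_25,18=24×241276443496+6400590336096=12191224980000
r26: T_26,17=25×290886679867135+5700586321864500=12972753318542875; T_26,18=25×12191224980000+290886679867135=595667304367135
r27: T_27,18=26×595667304367135+12972753318542875=28460103232088385
Read c(27,18) = 28460103232088385.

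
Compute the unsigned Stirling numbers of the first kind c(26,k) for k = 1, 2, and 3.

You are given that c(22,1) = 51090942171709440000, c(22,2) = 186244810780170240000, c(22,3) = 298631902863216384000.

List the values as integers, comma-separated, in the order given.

15511210043330985984000000, 59190128811701203599360000, 100480171548351161548800000

i=23: T(23,1)=0+22·51090942171709440000=1124000727777607680000 | T(23,2)=51090942171709440000+22·186244810780170240000=4148476779335454720000 | T(23,3)=186244810780170240000+22·298631902863216384000=6756146673770930688000
i=24: T(24,1)=0+23·1124000727777607680000=25852016738884976640000 | T(24,2)=1124000727777607680000+23·4148476779335454720000=96538966652493066240000 | T(24,3)=4148476779335454720000+23·6756146673770930688000=159539850276066860544000
i=25: T(25,1)=0+24·25852016738884976640000=620448401733239439360000 | T(25,2)=25852016738884976640000+24·96538966652493066240000=2342787216398718566400000 | T(25,3)=96538966652493066240000+24·159539850276066860544000=3925495373278097719296000
i=26: T(26,1)=0+25·620448401733239439360000=15511210043330985984000000 | T(26,2)=620448401733239439360000+25·2342787216398718566400000=59190128811701203599360000 | T(26,3)=2342787216398718566400000+25·3925495373278097719296000=100480171548351161548800000
Read c(26,1) = 15511210043330985984000000, c(26,2) = 59190128811701203599360000, c(26,3) = 100480171548351161548800000.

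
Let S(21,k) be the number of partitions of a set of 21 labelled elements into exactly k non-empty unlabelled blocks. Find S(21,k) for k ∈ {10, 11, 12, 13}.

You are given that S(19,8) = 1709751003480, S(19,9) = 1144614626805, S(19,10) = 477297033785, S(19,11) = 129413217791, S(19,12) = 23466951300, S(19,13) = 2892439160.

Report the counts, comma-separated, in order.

71187132291275, 26826851689001, 6833042030178, 1204909218331

@20  (20,9):1144614626805·9+1709751003480→12011282644725, (20,10):477297033785·10+1144614626805→5917584964655, (20,11):129413217791·11+477297033785→1900842429486, (20,12):23466951300·12+129413217791→411016633391, (20,13):2892439160·13+23466951300→61068660380
@21  (21,10):5917584964655·10+12011282644725→71187132291275, (21,11):1900842429486·11+5917584964655→26826851689001, (21,12):411016633391·12+1900842429486→6833042030178, (21,13):61068660380·13+411016633391→1204909218331
Read S(21,10) = 71187132291275, S(21,11) = 26826851689001, S(21,12) = 6833042030178, S(21,13) = 1204909218331.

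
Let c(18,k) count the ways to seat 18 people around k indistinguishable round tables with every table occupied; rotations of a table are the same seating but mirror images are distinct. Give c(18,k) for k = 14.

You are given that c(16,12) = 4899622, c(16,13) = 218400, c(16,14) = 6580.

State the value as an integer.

@17  (17,13):218400·16+4899622→8394022, (17,14):6580·16+218400→323680
@18  (18,14):323680·17+8394022→13896582
Read c(18,14) = 13896582.

13896582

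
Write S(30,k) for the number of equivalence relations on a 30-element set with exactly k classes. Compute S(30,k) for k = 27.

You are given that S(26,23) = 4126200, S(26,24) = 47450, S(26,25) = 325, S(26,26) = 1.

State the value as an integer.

10359090

i=27: T(27,24)=4126200+24·47450=5265000 | T(27,25)=47450+25·325=55575 | T(27,26)=325+26·1=351 | T(27,27)=1+27·0=1
i=28: T(28,25)=5265000+25·55575=6654375 | T(28,26)=55575+26·351=64701 | T(28,27)=351+27·1=378
i=29: T(29,26)=6654375+26·64701=8336601 | T(29,27)=64701+27·378=74907
i=30: T(30,27)=8336601+27·74907=10359090
Read S(30,27) = 10359090.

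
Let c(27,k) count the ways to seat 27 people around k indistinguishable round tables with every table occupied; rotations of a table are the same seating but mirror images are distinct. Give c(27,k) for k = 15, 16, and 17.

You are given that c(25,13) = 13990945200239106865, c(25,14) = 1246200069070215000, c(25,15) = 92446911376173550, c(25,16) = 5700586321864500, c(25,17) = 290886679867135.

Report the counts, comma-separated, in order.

@26  (26,14):1246200069070215000·25+13990945200239106865→45145946926994481865, (26,15):92446911376173550·25+1246200069070215000→3557372853474553750, (26,16):5700586321864500·25+92446911376173550→234961569422786050, (26,17):290886679867135·25+5700586321864500→12972753318542875
@27  (27,15):3557372853474553750·26+45145946926994481865→137637641117332879365, (27,16):234961569422786050·26+3557372853474553750→9666373658466991050, (27,17):12972753318542875·26+234961569422786050→572253155704900800
Read c(27,15) = 137637641117332879365, c(27,16) = 9666373658466991050, c(27,17) = 572253155704900800.

137637641117332879365, 9666373658466991050, 572253155704900800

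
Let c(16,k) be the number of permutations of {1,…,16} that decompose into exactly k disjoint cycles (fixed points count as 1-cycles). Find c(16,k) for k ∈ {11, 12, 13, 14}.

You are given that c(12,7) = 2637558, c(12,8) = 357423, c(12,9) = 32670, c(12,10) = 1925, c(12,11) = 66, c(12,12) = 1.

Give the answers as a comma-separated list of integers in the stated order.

row 13: T[13][8]=12·357423+2637558=6926634  T[13][9]=12·32670+357423=749463  T[13][10]=12·1925+32670=55770  T[13][11]=12·66+1925=2717  T[13][12]=12·1+66=78  T[13][13]=12·0+1=1
row 14: T[14][9]=13·749463+6926634=16669653  T[14][10]=13·55770+749463=1474473  T[14][11]=13·2717+55770=91091  T[14][12]=13·78+2717=3731  T[14][13]=13·1+78=91  T[14][14]=13·0+1=1
row 15: T[15][10]=14·1474473+16669653=37312275  T[15][11]=14·91091+1474473=2749747  T[15][12]=14·3731+91091=143325  T[15][13]=14·91+3731=5005  T[15][14]=14·1+91=105
row 16: T[16][11]=15·2749747+37312275=78558480  T[16][12]=15·143325+2749747=4899622  T[16][13]=15·5005+143325=218400  T[16][14]=15·105+5005=6580
Read c(16,11) = 78558480, c(16,12) = 4899622, c(16,13) = 218400, c(16,14) = 6580.

78558480, 4899622, 218400, 6580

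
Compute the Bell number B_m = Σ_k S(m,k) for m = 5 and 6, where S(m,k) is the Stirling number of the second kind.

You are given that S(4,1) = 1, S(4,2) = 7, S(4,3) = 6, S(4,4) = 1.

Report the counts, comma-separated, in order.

52, 203

@5  (5,1):1·1+0→1, (5,2):7·2+1→15, (5,3):6·3+7→25, (5,4):1·4+6→10, (5,5):0·5+1→1
@6  (6,1):1·1+0→1, (6,2):15·2+1→31, (6,3):25·3+15→90, (6,4):10·4+25→65, (6,5):1·5+10→15, (6,6):0·6+1→1
B_5 = ΣS(5,k) = 1+15+25+10+1 = 52
B_6 = ΣS(6,k) = 1+31+90+65+15+1 = 203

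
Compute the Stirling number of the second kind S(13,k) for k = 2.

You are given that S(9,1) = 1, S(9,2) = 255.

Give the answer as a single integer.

4095

i=10: T(10,1)=0+1·1=1 | T(10,2)=1+2·255=511
i=11: T(11,1)=0+1·1=1 | T(11,2)=1+2·511=1023
i=12: T(12,1)=0+1·1=1 | T(12,2)=1+2·1023=2047
i=13: T(13,2)=1+2·2047=4095
Read S(13,2) = 4095.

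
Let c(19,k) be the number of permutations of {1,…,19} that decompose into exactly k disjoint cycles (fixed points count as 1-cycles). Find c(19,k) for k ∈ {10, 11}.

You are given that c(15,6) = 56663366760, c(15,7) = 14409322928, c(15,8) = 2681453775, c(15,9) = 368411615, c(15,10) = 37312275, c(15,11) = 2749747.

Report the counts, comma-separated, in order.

14710753408923, 1661573386473

@16  (16,7):14409322928·15+56663366760→272803210680, (16,8):2681453775·15+14409322928→54631129553, (16,9):368411615·15+2681453775→8207628000, (16,10):37312275·15+368411615→928095740, (16,11):2749747·15+37312275→78558480
@17  (17,8):54631129553·16+272803210680→1146901283528, (17,9):8207628000·16+54631129553→185953177553, (17,10):928095740·16+8207628000→23057159840, (17,11):78558480·16+928095740→2185031420
@18  (18,9):185953177553·17+1146901283528→4308105301929, (18,10):23057159840·17+185953177553→577924894833, (18,11):2185031420·17+23057159840→60202693980
@19  (19,10):577924894833·18+4308105301929→14710753408923, (19,11):60202693980·18+577924894833→1661573386473
Read c(19,10) = 14710753408923, c(19,11) = 1661573386473.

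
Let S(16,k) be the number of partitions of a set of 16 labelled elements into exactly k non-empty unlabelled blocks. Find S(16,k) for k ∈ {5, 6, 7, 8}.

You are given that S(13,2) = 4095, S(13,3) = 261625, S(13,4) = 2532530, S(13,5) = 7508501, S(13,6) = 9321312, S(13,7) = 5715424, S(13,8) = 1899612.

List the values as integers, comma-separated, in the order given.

1096190550, 2734926558, 3281882604, 2141764053

[14] T[14,3]:3*261625+4095=788970 · T[14,4]:4*2532530+261625=10391745 · T[14,5]:5*7508501+2532530=40075035 · T[14,6]:6*9321312+7508501=63436373 · T[14,7]:7*5715424+9321312=49329280 · T[14,8]:8*1899612+5715424=20912320
[15] T[15,4]:4*10391745+788970=42355950 · T[15,5]:5*40075035+10391745=210766920 · T[15,6]:6*63436373+40075035=420693273 · T[15,7]:7*49329280+63436373=408741333 · T[15,8]:8*20912320+49329280=216627840
[16] T[16,5]:5*210766920+42355950=1096190550 · T[16,6]:6*420693273+210766920=2734926558 · T[16,7]:7*408741333+420693273=3281882604 · T[16,8]:8*216627840+408741333=2141764053
Read S(16,5) = 1096190550, S(16,6) = 2734926558, S(16,7) = 3281882604, S(16,8) = 2141764053.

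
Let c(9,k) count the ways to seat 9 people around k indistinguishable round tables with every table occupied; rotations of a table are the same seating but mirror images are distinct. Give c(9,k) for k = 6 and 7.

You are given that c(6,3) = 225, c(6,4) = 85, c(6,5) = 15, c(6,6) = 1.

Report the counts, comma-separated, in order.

[7] T[7,4]:6*85+225=735 · T[7,5]:6*15+85=175 · T[7,6]:6*1+15=21 · T[7,7]:6*0+1=1
[8] T[8,5]:7*175+735=1960 · T[8,6]:7*21+175=322 · T[8,7]:7*1+21=28
[9] T[9,6]:8*322+1960=4536 · T[9,7]:8*28+322=546
Read c(9,6) = 4536, c(9,7) = 546.

4536, 546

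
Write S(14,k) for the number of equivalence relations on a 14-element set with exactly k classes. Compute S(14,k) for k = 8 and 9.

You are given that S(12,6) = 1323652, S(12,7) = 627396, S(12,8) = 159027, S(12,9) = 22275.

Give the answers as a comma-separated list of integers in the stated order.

20912320, 5135130

[13] T[13,7]:7*627396+1323652=5715424 · T[13,8]:8*159027+627396=1899612 · T[13,9]:9*22275+159027=359502
[14] T[14,8]:8*1899612+5715424=20912320 · T[14,9]:9*359502+1899612=5135130
Read S(14,8) = 20912320, S(14,9) = 5135130.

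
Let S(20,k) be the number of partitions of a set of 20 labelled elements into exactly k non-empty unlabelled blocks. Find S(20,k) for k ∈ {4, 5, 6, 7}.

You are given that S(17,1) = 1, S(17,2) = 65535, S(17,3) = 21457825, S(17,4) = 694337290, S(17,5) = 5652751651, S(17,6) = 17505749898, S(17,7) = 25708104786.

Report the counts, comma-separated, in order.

45232115901, 749206090500, 4306078895384, 11143554045652

i=18: T(18,2)=1+2·65535=131071 | T(18,3)=65535+3·21457825=64439010 | T(18,4)=21457825+4·694337290=2798806985 | T(18,5)=694337290+5·5652751651=28958095545 | T(18,6)=5652751651+6·17505749898=110687251039 | T(18,7)=17505749898+7·25708104786=197462483400
i=19: T(19,3)=131071+3·64439010=193448101 | T(19,4)=64439010+4·2798806985=11259666950 | T(19,5)=2798806985+5·28958095545=147589284710 | T(19,6)=28958095545+6·110687251039=693081601779 | T(19,7)=110687251039+7·197462483400=1492924634839
i=20: T(20,4)=193448101+4·11259666950=45232115901 | T(20,5)=11259666950+5·147589284710=749206090500 | T(20,6)=147589284710+6·693081601779=4306078895384 | T(20,7)=693081601779+7·1492924634839=11143554045652
Read S(20,4) = 45232115901, S(20,5) = 749206090500, S(20,6) = 4306078895384, S(20,7) = 11143554045652.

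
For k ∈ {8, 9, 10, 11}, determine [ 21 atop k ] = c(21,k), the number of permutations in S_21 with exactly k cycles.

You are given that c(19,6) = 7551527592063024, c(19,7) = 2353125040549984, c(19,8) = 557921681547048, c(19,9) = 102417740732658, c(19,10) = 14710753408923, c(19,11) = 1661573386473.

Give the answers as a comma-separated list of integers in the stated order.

r20: T_20,7=19×2353125040549984+7551527592063024=52260903362512720; T_20,8=19×557921681547048+2353125040549984=12953636989943896; T_20,9=19×102417740732658+557921681547048=2503858755467550; T_20,10=19×14710753408923+102417740732658=381922055502195; T_20,11=19×1661573386473+14710753408923=46280647751910
r21: T_21,8=20×12953636989943896+52260903362512720=311333643161390640; T_21,9=20×2503858755467550+12953636989943896=63030812099294896; T_21,10=20×381922055502195+2503858755467550=10142299865511450; T_21,11=20×46280647751910+381922055502195=1307535010540395
Read c(21,8) = 311333643161390640, c(21,9) = 63030812099294896, c(21,10) = 10142299865511450, c(21,11) = 1307535010540395.

311333643161390640, 63030812099294896, 10142299865511450, 1307535010540395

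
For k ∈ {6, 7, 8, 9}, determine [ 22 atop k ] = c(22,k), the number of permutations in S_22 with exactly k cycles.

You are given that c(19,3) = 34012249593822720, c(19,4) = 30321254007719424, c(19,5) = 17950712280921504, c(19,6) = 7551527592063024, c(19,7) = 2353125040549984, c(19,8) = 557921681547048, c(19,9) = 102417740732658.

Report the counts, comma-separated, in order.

r20: T_20,4=19×30321254007719424+34012249593822720=610116075740491776; T_20,5=19×17950712280921504+30321254007719424=371384787345228000; T_20,6=19×7551527592063024+17950712280921504=161429736530118960; T_20,7=19×2353125040549984+7551527592063024=52260903362512720; T_20,8=19×557921681547048+2353125040549984=12953636989943896; T_20,9=19×102417740732658+557921681547048=2503858755467550
r21: T_21,5=20×371384787345228000+610116075740491776=8037811822645051776; T_21,6=20×161429736530118960+371384787345228000=3599979517947607200; T_21,7=20×52260903362512720+161429736530118960=1206647803780373360; T_21,8=20×12953636989943896+52260903362512720=311333643161390640; T_21,9=20×2503858755467550+12953636989943896=63030812099294896
r22: T_22,6=21×3599979517947607200+8037811822645051776=83637381699544802976; T_22,7=21×1206647803780373360+3599979517947607200=28939583397335447760; T_22,8=21×311333643161390640+1206647803780373360=7744654310169576800; T_22,9=21×63030812099294896+311333643161390640=1634980697246583456
Read c(22,6) = 83637381699544802976, c(22,7) = 28939583397335447760, c(22,8) = 7744654310169576800, c(22,9) = 1634980697246583456.

83637381699544802976, 28939583397335447760, 7744654310169576800, 1634980697246583456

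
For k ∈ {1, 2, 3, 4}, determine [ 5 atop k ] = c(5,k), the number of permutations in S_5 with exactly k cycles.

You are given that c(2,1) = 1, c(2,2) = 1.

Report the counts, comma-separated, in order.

r3: T_3,1=2×1+0=2; T_3,2=2×1+1=3; T_3,3=2×0+1=1
r4: T_4,1=3×2+0=6; T_4,2=3×3+2=11; T_4,3=3×1+3=6; T_4,4=3×0+1=1
r5: T_5,1=4×6+0=24; T_5,2=4×11+6=50; T_5,3=4×6+11=35; T_5,4=4×1+6=10
Read c(5,1) = 24, c(5,2) = 50, c(5,3) = 35, c(5,4) = 10.

24, 50, 35, 10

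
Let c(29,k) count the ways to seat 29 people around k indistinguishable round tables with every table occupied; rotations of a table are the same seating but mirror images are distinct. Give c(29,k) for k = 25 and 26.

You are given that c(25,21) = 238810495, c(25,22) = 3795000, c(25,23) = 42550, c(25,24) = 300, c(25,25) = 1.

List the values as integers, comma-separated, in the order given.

@26  (26,22):3795000·25+238810495→333685495, (26,23):42550·25+3795000→4858750, (26,24):300·25+42550→50050, (26,25):1·25+300→325, (26,26):0·25+1→1
@27  (27,23):4858750·26+333685495→460012995, (27,24):50050·26+4858750→6160050, (27,25):325·26+50050→58500, (27,26):1·26+325→351
@28  (28,24):6160050·27+460012995→626334345, (28,25):58500·27+6160050→7739550, (28,26):351·27+58500→67977
@29  (29,25):7739550·28+626334345→843041745, (29,26):67977·28+7739550→9642906
Read c(29,25) = 843041745, c(29,26) = 9642906.

843041745, 9642906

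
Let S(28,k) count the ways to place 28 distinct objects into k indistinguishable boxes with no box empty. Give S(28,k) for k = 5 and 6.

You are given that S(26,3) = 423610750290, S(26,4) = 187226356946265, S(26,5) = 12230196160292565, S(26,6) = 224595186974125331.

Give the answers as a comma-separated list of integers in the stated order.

r27: T_27,4=4×187226356946265+423610750290=749329038535350; T_27,5=5×12230196160292565+187226356946265=61338207158409090; T_27,6=6×224595186974125331+12230196160292565=1359801318005044551
r28: T_28,5=5×61338207158409090+749329038535350=307440364830580800; T_28,6=6×1359801318005044551+61338207158409090=8220146115188676396
Read S(28,5) = 307440364830580800, S(28,6) = 8220146115188676396.

307440364830580800, 8220146115188676396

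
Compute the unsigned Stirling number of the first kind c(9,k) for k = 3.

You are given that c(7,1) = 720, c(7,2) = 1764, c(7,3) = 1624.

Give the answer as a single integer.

i=8: T(8,2)=720+7·1764=13068 | T(8,3)=1764+7·1624=13132
i=9: T(9,3)=13068+8·13132=118124
Read c(9,3) = 118124.

118124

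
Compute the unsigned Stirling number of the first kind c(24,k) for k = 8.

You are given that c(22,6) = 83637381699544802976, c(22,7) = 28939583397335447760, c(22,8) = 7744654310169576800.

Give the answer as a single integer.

[23] T[23,7]:22*28939583397335447760+83637381699544802976=720308216440924653696 · T[23,8]:22*7744654310169576800+28939583397335447760=199321978221066137360
[24] T[24,8]:23*199321978221066137360+720308216440924653696=5304713715525445812976
Read c(24,8) = 5304713715525445812976.

5304713715525445812976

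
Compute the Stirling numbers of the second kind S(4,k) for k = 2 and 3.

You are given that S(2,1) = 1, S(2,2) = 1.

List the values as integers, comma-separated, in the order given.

i=3: T(3,1)=0+1·1=1 | T(3,2)=1+2·1=3 | T(3,3)=1+3·0=1
i=4: T(4,2)=1+2·3=7 | T(4,3)=3+3·1=6
Read S(4,2) = 7, S(4,3) = 6.

7, 6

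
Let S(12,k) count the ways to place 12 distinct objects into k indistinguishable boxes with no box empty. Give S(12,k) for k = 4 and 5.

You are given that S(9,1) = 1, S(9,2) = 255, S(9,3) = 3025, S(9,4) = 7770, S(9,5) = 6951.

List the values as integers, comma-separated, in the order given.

611501, 1379400

i=10: T(10,2)=1+2·255=511 | T(10,3)=255+3·3025=9330 | T(10,4)=3025+4·7770=34105 | T(10,5)=7770+5·6951=42525
i=11: T(11,3)=511+3·9330=28501 | T(11,4)=9330+4·34105=145750 | T(11,5)=34105+5·42525=246730
i=12: T(12,4)=28501+4·145750=611501 | T(12,5)=145750+5·246730=1379400
Read S(12,4) = 611501, S(12,5) = 1379400.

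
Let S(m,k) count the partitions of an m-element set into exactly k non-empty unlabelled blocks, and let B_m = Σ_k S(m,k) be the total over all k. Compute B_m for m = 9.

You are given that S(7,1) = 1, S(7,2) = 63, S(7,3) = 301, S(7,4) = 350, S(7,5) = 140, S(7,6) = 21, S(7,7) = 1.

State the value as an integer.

21147

@8  (8,1):1·1+0→1, (8,2):63·2+1→127, (8,3):301·3+63→966, (8,4):350·4+301→1701, (8,5):140·5+350→1050, (8,6):21·6+140→266, (8,7):1·7+21→28, (8,8):0·8+1→1
@9  (9,1):1·1+0→1, (9,2):127·2+1→255, (9,3):966·3+127→3025, (9,4):1701·4+966→7770, (9,5):1050·5+1701→6951, (9,6):266·6+1050→2646, (9,7):28·7+266→462, (9,8):1·8+28→36, (9,9):0·9+1→1
B_9 = ΣS(9,k) = 1+255+3025+7770+6951+2646+462+36+1 = 21147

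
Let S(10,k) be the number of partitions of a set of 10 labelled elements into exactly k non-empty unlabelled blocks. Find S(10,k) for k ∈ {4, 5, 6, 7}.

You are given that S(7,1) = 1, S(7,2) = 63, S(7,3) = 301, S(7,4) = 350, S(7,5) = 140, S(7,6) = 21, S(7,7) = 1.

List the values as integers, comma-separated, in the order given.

34105, 42525, 22827, 5880

@8  (8,2):63·2+1→127, (8,3):301·3+63→966, (8,4):350·4+301→1701, (8,5):140·5+350→1050, (8,6):21·6+140→266, (8,7):1·7+21→28
@9  (9,3):966·3+127→3025, (9,4):1701·4+966→7770, (9,5):1050·5+1701→6951, (9,6):266·6+1050→2646, (9,7):28·7+266→462
@10  (10,4):7770·4+3025→34105, (10,5):6951·5+7770→42525, (10,6):2646·6+6951→22827, (10,7):462·7+2646→5880
Read S(10,4) = 34105, S(10,5) = 42525, S(10,6) = 22827, S(10,7) = 5880.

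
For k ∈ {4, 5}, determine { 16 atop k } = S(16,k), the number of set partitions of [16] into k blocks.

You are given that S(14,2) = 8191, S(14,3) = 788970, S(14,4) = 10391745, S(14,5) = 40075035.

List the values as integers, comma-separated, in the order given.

row 15: T[15][3]=3·788970+8191=2375101  T[15][4]=4·10391745+788970=42355950  T[15][5]=5·40075035+10391745=210766920
row 16: T[16][4]=4·42355950+2375101=171798901  T[16][5]=5·210766920+42355950=1096190550
Read S(16,4) = 171798901, S(16,5) = 1096190550.

171798901, 1096190550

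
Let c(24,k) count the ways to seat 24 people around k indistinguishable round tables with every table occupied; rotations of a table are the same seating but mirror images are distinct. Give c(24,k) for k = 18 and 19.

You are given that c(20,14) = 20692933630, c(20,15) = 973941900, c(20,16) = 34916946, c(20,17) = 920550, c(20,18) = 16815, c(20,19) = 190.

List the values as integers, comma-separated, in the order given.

i=21: T(21,15)=20692933630+20·973941900=40171771630 | T(21,16)=973941900+20·34916946=1672280820 | T(21,17)=34916946+20·920550=53327946 | T(21,18)=920550+20·16815=1256850 | T(21,19)=16815+20·190=20615
i=22: T(22,16)=40171771630+21·1672280820=75289668850 | T(22,17)=1672280820+21·53327946=2792167686 | T(22,18)=53327946+21·1256850=79721796 | T(22,19)=1256850+21·20615=1689765
i=23: T(23,17)=75289668850+22·2792167686=136717357942 | T(23,18)=2792167686+22·79721796=4546047198 | T(23,19)=79721796+22·1689765=116896626
i=24: T(24,18)=136717357942+23·4546047198=241276443496 | T(24,19)=4546047198+23·116896626=7234669596
Read c(24,18) = 241276443496, c(24,19) = 7234669596.

241276443496, 7234669596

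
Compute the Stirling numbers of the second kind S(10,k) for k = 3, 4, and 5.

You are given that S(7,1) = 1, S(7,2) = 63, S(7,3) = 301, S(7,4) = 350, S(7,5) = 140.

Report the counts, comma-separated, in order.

row 8: T[8][1]=1·1+0=1  T[8][2]=2·63+1=127  T[8][3]=3·301+63=966  T[8][4]=4·350+301=1701  T[8][5]=5·140+350=1050
row 9: T[9][2]=2·127+1=255  T[9][3]=3·966+127=3025  T[9][4]=4·1701+966=7770  T[9][5]=5·1050+1701=6951
row 10: T[10][3]=3·3025+255=9330  T[10][4]=4·7770+3025=34105  T[10][5]=5·6951+7770=42525
Read S(10,3) = 9330, S(10,4) = 34105, S(10,5) = 42525.

9330, 34105, 42525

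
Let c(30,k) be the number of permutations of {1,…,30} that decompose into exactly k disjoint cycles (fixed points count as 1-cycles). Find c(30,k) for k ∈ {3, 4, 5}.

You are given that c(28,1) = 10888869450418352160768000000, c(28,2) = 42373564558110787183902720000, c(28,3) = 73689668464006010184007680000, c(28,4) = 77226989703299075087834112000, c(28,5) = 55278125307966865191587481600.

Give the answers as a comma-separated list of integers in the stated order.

62262192842035613491057459200000, 66951000306085302338993639424000, 49361465831621147825759587123200

[29] T[29,2]:28*42373564558110787183902720000+10888869450418352160768000000=1197348677077520393310044160000 · T[29,3]:28*73689668464006010184007680000+42373564558110787183902720000=2105684281550279072336117760000 · T[29,4]:28*77226989703299075087834112000+73689668464006010184007680000=2236045380156380112643362816000 · T[29,5]:28*55278125307966865191587481600+77226989703299075087834112000=1625014498326371300452283596800
[30] T[30,3]:29*2105684281550279072336117760000+1197348677077520393310044160000=62262192842035613491057459200000 · T[30,4]:29*2236045380156380112643362816000+2105684281550279072336117760000=66951000306085302338993639424000 · T[30,5]:29*1625014498326371300452283596800+2236045380156380112643362816000=49361465831621147825759587123200
Read c(30,3) = 62262192842035613491057459200000, c(30,4) = 66951000306085302338993639424000, c(30,5) = 49361465831621147825759587123200.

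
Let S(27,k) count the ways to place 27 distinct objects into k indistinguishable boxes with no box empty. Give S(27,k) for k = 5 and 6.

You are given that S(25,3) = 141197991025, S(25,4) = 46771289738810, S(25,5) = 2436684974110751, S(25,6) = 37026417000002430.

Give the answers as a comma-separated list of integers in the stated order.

i=26: T(26,4)=141197991025+4·46771289738810=187226356946265 | T(26,5)=46771289738810+5·2436684974110751=12230196160292565 | T(26,6)=2436684974110751+6·37026417000002430=224595186974125331
i=27: T(27,5)=187226356946265+5·12230196160292565=61338207158409090 | T(27,6)=12230196160292565+6·224595186974125331=1359801318005044551
Read S(27,5) = 61338207158409090, S(27,6) = 1359801318005044551.

61338207158409090, 1359801318005044551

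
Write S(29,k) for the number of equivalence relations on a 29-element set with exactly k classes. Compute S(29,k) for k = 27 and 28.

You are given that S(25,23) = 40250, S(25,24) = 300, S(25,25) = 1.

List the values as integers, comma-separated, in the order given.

i=26: T(26,24)=40250+24·300=47450 | T(26,25)=300+25·1=325 | T(26,26)=1+26·0=1
i=27: T(27,25)=47450+25·325=55575 | T(27,26)=325+26·1=351 | T(27,27)=1+27·0=1
i=28: T(28,26)=55575+26·351=64701 | T(28,27)=351+27·1=378 | T(28,28)=1+28·0=1
i=29: T(29,27)=64701+27·378=74907 | T(29,28)=378+28·1=406
Read S(29,27) = 74907, S(29,28) = 406.

74907, 406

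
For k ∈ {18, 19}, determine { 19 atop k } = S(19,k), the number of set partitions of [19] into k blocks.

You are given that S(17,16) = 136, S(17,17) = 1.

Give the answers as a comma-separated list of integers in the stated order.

171, 1

i=18: T(18,17)=136+17·1=153 | T(18,18)=1+18·0=1
i=19: T(19,18)=153+18·1=171 | T(19,19)=1+19·0=1
Read S(19,18) = 171, S(19,19) = 1.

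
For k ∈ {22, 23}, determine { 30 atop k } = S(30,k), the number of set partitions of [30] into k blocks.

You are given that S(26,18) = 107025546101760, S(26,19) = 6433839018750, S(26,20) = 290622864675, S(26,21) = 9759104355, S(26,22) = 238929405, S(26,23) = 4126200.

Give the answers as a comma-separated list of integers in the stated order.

i=27: T(27,19)=107025546101760+19·6433839018750=229268487458010 | T(27,20)=6433839018750+20·290622864675=12246296312250 | T(27,21)=290622864675+21·9759104355=495564056130 | T(27,22)=9759104355+22·238929405=15015551265 | T(27,23)=238929405+23·4126200=333832005
i=28: T(28,20)=229268487458010+20·12246296312250=474194413703010 | T(28,21)=12246296312250+21·495564056130=22653141490980 | T(28,22)=495564056130+22·15015551265=825906183960 | T(28,23)=15015551265+23·333832005=22693687380
i=29: T(29,21)=474194413703010+21·22653141490980=949910385013590 | T(29,22)=22653141490980+22·825906183960=40823077538100 | T(29,23)=825906183960+23·22693687380=1347860993700
i=30: T(30,22)=949910385013590+22·40823077538100=1848018090851790 | T(30,23)=40823077538100+23·1347860993700=71823880393200
Read S(30,22) = 1848018090851790, S(30,23) = 71823880393200.

1848018090851790, 71823880393200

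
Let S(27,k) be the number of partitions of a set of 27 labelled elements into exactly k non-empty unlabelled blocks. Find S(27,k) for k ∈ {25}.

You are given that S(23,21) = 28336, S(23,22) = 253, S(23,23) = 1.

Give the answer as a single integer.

55575

r24: T_24,22=22×253+28336=33902; T_24,23=23×1+253=276; T_24,24=24×0+1=1
r25: T_25,23=23×276+33902=40250; T_25,24=24×1+276=300; T_25,25=25×0+1=1
r26: T_26,24=24×300+40250=47450; T_26,25=25×1+300=325
r27: T_27,25=25×325+47450=55575
Read S(27,25) = 55575.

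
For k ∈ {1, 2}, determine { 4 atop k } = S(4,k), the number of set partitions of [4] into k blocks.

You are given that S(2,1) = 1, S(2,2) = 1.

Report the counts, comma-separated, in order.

1, 7

@3  (3,1):1·1+0→1, (3,2):1·2+1→3
@4  (4,1):1·1+0→1, (4,2):3·2+1→7
Read S(4,1) = 1, S(4,2) = 7.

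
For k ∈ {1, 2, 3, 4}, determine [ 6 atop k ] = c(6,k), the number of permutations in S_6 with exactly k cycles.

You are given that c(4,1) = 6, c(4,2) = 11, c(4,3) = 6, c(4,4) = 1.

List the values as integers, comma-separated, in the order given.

[5] T[5,1]:4*6+0=24 · T[5,2]:4*11+6=50 · T[5,3]:4*6+11=35 · T[5,4]:4*1+6=10
[6] T[6,1]:5*24+0=120 · T[6,2]:5*50+24=274 · T[6,3]:5*35+50=225 · T[6,4]:5*10+35=85
Read c(6,1) = 120, c(6,2) = 274, c(6,3) = 225, c(6,4) = 85.

120, 274, 225, 85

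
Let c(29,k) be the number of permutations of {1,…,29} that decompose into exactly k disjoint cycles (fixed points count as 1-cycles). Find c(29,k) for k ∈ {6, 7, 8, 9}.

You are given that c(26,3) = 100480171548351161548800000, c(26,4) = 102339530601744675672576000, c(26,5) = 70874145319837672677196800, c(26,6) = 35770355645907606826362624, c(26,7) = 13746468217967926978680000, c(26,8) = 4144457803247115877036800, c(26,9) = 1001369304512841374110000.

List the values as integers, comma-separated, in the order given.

r27: T_27,4=26×102339530601744675672576000+100480171548351161548800000=2761307967193712729035776000; T_27,5=26×70874145319837672677196800+102339530601744675672576000=1945067308917524165279692800; T_27,6=26×35770355645907606826362624+70874145319837672677196800=1000903392113435450162625024; T_27,7=26×13746468217967926978680000+35770355645907606826362624=393178529313073708272042624; T_27,8=26×4144457803247115877036800+13746468217967926978680000=121502371102392939781636800; T_27,9=26×1001369304512841374110000+4144457803247115877036800=30180059720580991603896800
r28: T_28,5=27×1945067308917524165279692800+2761307967193712729035776000=55278125307966865191587481600; T_28,6=27×1000903392113435450162625024+1945067308917524165279692800=28969458895980281319670568448; T_28,7=27×393178529313073708272042624+1000903392113435450162625024=11616723683566425573507775872; T_28,8=27×121502371102392939781636800+393178529313073708272042624=3673742549077683082376236224; T_28,9=27×30180059720580991603896800+121502371102392939781636800=936363983558079713086850400
r29: T_29,6=28×28969458895980281319670568448+55278125307966865191587481600=866422974395414742142363398144; T_29,7=28×11616723683566425573507775872+28969458895980281319670568448=354237722035840197377888292864; T_29,8=28×3673742549077683082376236224+11616723683566425573507775872=114481515057741551880042390144; T_29,9=28×936363983558079713086850400+3673742549077683082376236224=29891934088703915048808047424
Read c(29,6) = 866422974395414742142363398144, c(29,7) = 354237722035840197377888292864, c(29,8) = 114481515057741551880042390144, c(29,9) = 29891934088703915048808047424.

866422974395414742142363398144, 354237722035840197377888292864, 114481515057741551880042390144, 29891934088703915048808047424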